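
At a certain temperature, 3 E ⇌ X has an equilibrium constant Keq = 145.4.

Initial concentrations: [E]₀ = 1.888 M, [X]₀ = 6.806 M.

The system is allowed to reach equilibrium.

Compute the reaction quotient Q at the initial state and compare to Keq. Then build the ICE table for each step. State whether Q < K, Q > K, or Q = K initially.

Q₀ = 1.011 vs Keq = 145.4 ⇒ Q<K, forward
Step 1:
                  E         X
  Initial     1.888     6.806
  Change     -1.519    0.5063
  Equil      0.3691     7.312
  solve Keq expr → x = 0.5063; check Q = 145.4

Q₀ = 1.011; Q < K (proceeds forward)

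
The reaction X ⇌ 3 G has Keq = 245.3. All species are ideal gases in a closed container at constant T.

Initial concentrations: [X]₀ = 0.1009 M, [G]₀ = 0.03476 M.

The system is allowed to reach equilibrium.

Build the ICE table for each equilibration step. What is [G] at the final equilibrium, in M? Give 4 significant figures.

[G]_eq = 0.337 M

Q₀ = 4.1624e-04 vs Keq = 245.3 ⇒ Q<K, forward
Step 1:
                    X           G
  init         0.1009     0.03476
  Δ           -0.1007      0.3022
  eq       1.5601e-04       0.337
  solve Keq expr → x = 0.1007; check Q = 245.3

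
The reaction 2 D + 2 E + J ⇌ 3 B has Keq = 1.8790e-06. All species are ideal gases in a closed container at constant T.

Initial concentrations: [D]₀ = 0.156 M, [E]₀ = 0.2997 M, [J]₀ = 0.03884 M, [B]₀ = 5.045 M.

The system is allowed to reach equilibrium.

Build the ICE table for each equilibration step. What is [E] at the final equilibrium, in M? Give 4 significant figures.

[E]_eq = 3.61 M

Q₀ = 1.5125e+06 vs Keq = 1.8790e-06 ⇒ Q>K, reverse
Step 1:
                   D          E          J          B
  Initial      0.156     0.2997    0.03884      5.045
  Change        3.31       3.31      1.655     -4.966
  Equil        3.466       3.61      1.694    0.07929
  solve Keq expr → x = -1.655; check Q = 1.8790e-06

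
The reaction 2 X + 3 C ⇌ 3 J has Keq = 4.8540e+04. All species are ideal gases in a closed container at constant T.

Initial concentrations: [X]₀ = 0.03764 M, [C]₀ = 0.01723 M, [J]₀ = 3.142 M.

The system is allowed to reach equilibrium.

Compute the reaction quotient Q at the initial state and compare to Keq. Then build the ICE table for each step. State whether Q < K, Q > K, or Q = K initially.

Q₀ = 4.2802e+09; Q > K (proceeds reverse)

Q₀ = 4.2802e+09 vs Keq = 4.8540e+04 ⇒ Q>K, reverse
Step 1:
                    X           C           J
  Initial     0.03764     0.01723       3.142
  Change       0.1507      0.2261     -0.2261
  Equil        0.1883      0.2433       2.916
  solve Keq expr → x = -0.07535; check Q = 4.8540e+04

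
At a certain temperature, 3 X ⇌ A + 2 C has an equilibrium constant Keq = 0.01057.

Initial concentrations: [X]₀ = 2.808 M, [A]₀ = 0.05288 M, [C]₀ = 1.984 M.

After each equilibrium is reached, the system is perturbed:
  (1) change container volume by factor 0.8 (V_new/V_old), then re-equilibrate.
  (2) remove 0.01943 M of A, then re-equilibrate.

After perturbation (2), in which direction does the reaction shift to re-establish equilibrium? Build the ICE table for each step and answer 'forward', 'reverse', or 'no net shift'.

Q₀ = 0.009401 vs Keq = 0.01057 ⇒ Q<K, forward
Step 1:
                  X         A         C
  I           2.808   0.05288     1.984
  C        -0.01509  0.005032   0.01006
  E           2.793   0.05791     1.994
  solve Keq expr → x = 0.005032; check Q = 0.01057
Then change container volume by factor 0.8 (V_new/V_old).
Step 2:
                  X         A         C
  I           3.491   0.07239     2.493
  C               0         0         0
  E           3.491   0.07239     2.493
  solve Keq expr → x = 0; check Q = 0.01057
Then remove 0.01943 M of A.
Step 3:
                  X         A         C
  I           3.491   0.05296     2.493
  C        -0.04505   0.01502   0.03003
  E           3.446   0.06798     2.523
  solve Keq expr → x = 0.01502; check Q = 0.01057

Direction: forward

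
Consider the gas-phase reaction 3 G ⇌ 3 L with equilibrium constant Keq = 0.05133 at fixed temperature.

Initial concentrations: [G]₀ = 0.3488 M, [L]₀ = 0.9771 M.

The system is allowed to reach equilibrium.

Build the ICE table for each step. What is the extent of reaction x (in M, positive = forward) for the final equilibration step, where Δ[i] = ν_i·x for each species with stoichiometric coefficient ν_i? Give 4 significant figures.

Q₀ = 21.98 vs Keq = 0.05133 ⇒ Q>K, reverse
Step 1:
                  G         L
  I          0.3488    0.9771
  C          0.6179   -0.6179
  E          0.9667    0.3592
  solve Keq expr → x = -0.206; check Q = 0.05133

x = -0.206 M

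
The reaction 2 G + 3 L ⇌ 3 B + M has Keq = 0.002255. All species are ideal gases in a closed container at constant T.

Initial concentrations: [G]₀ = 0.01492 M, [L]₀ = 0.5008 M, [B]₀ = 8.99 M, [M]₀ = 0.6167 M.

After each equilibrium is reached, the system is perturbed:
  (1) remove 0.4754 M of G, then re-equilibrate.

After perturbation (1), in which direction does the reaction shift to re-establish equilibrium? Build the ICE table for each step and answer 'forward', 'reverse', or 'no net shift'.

Q₀ = 1.6026e+07 vs Keq = 0.002255 ⇒ Q>K, reverse
Step 1:
                  G         L         B         M
  Initial   0.01492    0.5008      8.99    0.6167
  Change      1.233      1.85     -1.85   -0.6166
  Equil       1.248     2.351      7.14 1.2531e-04
  solve Keq expr → x = -0.6166; check Q = 0.002255
Then remove 0.4754 M of G.
Step 2:
                  G         L         B         M
  Initial    0.7727     2.351      7.14 1.2531e-04
  Change  1.5448e-04 2.3172e-04 -2.3172e-04 -7.7242e-05
  Equil      0.7728     2.351      7.14 4.8065e-05
  solve Keq expr → x = -7.7242e-05; check Q = 0.002255

Direction: reverse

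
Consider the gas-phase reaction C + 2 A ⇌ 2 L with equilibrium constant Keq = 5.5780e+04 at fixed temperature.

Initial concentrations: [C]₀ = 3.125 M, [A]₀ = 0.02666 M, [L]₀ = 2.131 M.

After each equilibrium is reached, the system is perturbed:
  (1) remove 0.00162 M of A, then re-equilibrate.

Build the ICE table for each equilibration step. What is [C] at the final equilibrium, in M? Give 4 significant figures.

Q₀ = 2045 vs Keq = 5.5780e+04 ⇒ Q<K, forward
Step 1:
                  C         A         L
  I           3.125   0.02666     2.131
  C        -0.01075   -0.0215    0.0215
  E           3.114  0.005164     2.152
  solve Keq expr → x = 0.01075; check Q = 5.5780e+04
Then remove 0.00162 M of A.
Step 2:
                  C         A         L
  I           3.114  0.003544     2.152
  C       8.0773e-04  0.001615 -0.001615
  E           3.115   0.00516     2.151
  solve Keq expr → x = -8.0773e-04; check Q = 5.5780e+04

[C]_eq = 3.115 M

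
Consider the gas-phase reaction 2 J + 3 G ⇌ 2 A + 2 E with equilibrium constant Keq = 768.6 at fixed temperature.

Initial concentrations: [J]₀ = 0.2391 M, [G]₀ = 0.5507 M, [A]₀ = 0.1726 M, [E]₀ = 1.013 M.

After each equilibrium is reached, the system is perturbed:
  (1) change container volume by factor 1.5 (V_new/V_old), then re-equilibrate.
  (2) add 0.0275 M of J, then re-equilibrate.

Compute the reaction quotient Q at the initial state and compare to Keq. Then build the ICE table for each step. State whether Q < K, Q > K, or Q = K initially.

Q₀ = 3.202 vs Keq = 768.6 ⇒ Q<K, forward
Step 1:
                    J           G           A           E
  I            0.2391      0.5507      0.1726       1.013
  C           -0.1589     -0.2383      0.1589      0.1589
  E           0.08024      0.3124      0.3315       1.172
  solve Keq expr → x = 0.07943; check Q = 768.6
Then change container volume by factor 1.5 (V_new/V_old).
Step 2:
                    J           G           A           E
  I           0.05349      0.2083       0.221      0.7812
  C          0.005931    0.008897   -0.005931   -0.005931
  E           0.05942      0.2172       0.215      0.7753
  solve Keq expr → x = -0.002966; check Q = 768.6
Then add 0.0275 M of J.
Step 3:
                    J           G           A           E
  I           0.08692      0.2172       0.215      0.7753
  C          -0.01306    -0.01959     0.01306     0.01306
  E           0.07386      0.1976      0.2281      0.7884
  solve Keq expr → x = 0.006531; check Q = 768.6

Q₀ = 3.202; Q < K (proceeds forward)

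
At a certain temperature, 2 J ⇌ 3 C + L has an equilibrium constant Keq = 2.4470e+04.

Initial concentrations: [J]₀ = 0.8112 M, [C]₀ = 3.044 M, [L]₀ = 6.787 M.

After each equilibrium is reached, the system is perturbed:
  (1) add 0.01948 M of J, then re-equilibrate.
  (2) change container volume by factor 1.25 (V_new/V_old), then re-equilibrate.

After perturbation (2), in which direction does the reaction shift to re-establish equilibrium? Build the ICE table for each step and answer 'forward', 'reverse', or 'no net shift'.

Direction: forward

Q₀ = 290.9 vs Keq = 2.4470e+04 ⇒ Q<K, forward
Step 1:
                  J         C         L
  Initial    0.8112     3.044     6.787
  Change     -0.672     1.008     0.336
  Equil      0.1392     4.052     7.123
  solve Keq expr → x = 0.336; check Q = 2.4470e+04
Then add 0.01948 M of J.
Step 2:
                  J         C         L
  Initial    0.1586     4.052     7.123
  Change     -0.018     0.027  0.008999
  Equil      0.1406     4.079     7.132
  solve Keq expr → x = 0.008999; check Q = 2.4470e+04
Then change container volume by factor 1.25 (V_new/V_old).
Step 3:
                  J         C         L
  Initial    0.1125     3.263     5.706
  Change   -0.02111   0.03166   0.01055
  Equil     0.09141     3.295     5.716
  solve Keq expr → x = 0.01055; check Q = 2.4470e+04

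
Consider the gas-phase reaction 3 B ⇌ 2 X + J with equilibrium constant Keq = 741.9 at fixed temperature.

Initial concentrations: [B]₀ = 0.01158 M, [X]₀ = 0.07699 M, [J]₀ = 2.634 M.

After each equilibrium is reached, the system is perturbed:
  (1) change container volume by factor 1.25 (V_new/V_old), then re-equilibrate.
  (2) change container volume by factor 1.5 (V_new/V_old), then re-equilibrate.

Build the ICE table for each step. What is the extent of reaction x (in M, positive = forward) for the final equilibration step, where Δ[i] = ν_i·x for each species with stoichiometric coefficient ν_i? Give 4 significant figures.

Q₀ = 1.0054e+04 vs Keq = 741.9 ⇒ Q>K, reverse
Step 1:
                  B         X         J
  Initial   0.01158   0.07699     2.634
  Change    0.01377 -0.009182 -0.004591
  Equil     0.02535   0.06781     2.629
  solve Keq expr → x = -0.004591; check Q = 741.9
Then change container volume by factor 1.25 (V_new/V_old).
Step 2:
                  B         X         J
  Initial   0.02028   0.05425     2.104
  Change          0         0         0
  Equil     0.02028   0.05425     2.104
  solve Keq expr → x = 0; check Q = 741.9
Then change container volume by factor 1.5 (V_new/V_old).
Step 3:
                  B         X         J
  Initial   0.01352   0.03616     1.402
  Change          0         0         0
  Equil     0.01352   0.03616     1.402
  solve Keq expr → x = 0; check Q = 741.9

x = 0 M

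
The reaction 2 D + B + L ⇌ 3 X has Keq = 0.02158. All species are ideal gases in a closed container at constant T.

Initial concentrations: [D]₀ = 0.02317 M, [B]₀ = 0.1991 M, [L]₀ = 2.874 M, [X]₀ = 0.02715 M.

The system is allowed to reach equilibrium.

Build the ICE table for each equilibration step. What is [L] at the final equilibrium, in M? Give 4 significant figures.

[L]_eq = 2.876 M

Q₀ = 0.06515 vs Keq = 0.02158 ⇒ Q>K, reverse
Step 1:
                   D          B          L          X
  Initial    0.02317     0.1991      2.874    0.02715
  Change    0.004091   0.002046   0.002046  -0.006137
  Equil      0.02726     0.2011      2.876    0.02101
  solve Keq expr → x = -0.002046; check Q = 0.02158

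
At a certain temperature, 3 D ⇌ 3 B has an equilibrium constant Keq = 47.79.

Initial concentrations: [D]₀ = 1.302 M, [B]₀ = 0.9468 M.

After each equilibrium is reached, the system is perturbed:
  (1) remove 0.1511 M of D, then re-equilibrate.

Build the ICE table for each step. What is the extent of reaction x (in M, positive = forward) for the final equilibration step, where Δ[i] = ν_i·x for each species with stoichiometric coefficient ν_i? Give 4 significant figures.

x = -0.03949 M

Q₀ = 0.3845 vs Keq = 47.79 ⇒ Q<K, forward
Step 1:
                   D          B
  init         1.302     0.9468
  Δ          -0.8162     0.8162
  eq          0.4858      1.763
  solve Keq expr → x = 0.2721; check Q = 47.79
Then remove 0.1511 M of D.
Step 2:
                   D          B
  init        0.3347      1.763
  Δ           0.1185    -0.1185
  eq          0.4532      1.645
  solve Keq expr → x = -0.03949; check Q = 47.79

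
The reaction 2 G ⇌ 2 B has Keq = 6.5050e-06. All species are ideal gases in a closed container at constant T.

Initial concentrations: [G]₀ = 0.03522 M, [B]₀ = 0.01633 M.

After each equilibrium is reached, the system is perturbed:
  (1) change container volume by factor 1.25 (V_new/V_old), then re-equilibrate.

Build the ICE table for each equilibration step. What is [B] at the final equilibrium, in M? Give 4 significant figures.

Q₀ = 0.215 vs Keq = 6.5050e-06 ⇒ Q>K, reverse
Step 1:
                    G           B
  init        0.03522     0.01633
  Δ            0.0162     -0.0162
  eq          0.05142  1.3114e-04
  solve Keq expr → x = -0.008099; check Q = 6.5050e-06
Then change container volume by factor 1.25 (V_new/V_old).
Step 2:
                    G           B
  init        0.04114  1.0491e-04
  Δ                 0           0
  eq          0.04114  1.0491e-04
  solve Keq expr → x = 0; check Q = 6.5050e-06

[B]_eq = 1.0491e-04 M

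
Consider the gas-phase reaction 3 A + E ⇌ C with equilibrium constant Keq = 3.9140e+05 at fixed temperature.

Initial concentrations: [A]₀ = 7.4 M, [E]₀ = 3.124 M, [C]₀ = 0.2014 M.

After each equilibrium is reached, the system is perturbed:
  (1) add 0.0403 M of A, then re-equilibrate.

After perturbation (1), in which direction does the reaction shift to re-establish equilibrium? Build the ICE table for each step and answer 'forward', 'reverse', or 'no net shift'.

Q₀ = 1.5909e-04 vs Keq = 3.9140e+05 ⇒ Q<K, forward
Step 1:
                    A           E           C
  Initial         7.4       3.124      0.2014
  Change       -7.378      -2.459       2.459
  Equil       0.02171      0.6646       2.661
  solve Keq expr → x = 2.459; check Q = 3.9140e+05
Then add 0.0403 M of A.
Step 2:
                    A           E           C
  Initial     0.06201      0.6646       2.661
  Change     -0.04012    -0.01337     0.01337
  Equil       0.02189      0.6512       2.674
  solve Keq expr → x = 0.01337; check Q = 3.9140e+05

Direction: forward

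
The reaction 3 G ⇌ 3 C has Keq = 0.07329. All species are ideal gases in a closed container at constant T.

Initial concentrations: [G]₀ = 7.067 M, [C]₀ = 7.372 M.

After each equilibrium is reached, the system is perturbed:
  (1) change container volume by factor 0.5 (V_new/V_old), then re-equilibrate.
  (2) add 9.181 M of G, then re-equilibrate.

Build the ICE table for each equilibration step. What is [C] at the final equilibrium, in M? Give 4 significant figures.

Q₀ = 1.135 vs Keq = 0.07329 ⇒ Q>K, reverse
Step 1:
                    G           C
  init          7.067       7.372
  Δ             3.112      -3.112
  eq            10.18        4.26
  solve Keq expr → x = -1.037; check Q = 0.07329
Then change container volume by factor 0.5 (V_new/V_old).
Step 2:
                    G           C
  init          20.36        8.52
  Δ                 0           0
  eq            20.36        8.52
  solve Keq expr → x = 0; check Q = 0.07329
Then add 9.181 M of G.
Step 3:
                    G           C
  init          29.54        8.52
  Δ            -2.709       2.709
  eq            26.83       11.23
  solve Keq expr → x = 0.9029; check Q = 0.07329

[C]_eq = 11.23 M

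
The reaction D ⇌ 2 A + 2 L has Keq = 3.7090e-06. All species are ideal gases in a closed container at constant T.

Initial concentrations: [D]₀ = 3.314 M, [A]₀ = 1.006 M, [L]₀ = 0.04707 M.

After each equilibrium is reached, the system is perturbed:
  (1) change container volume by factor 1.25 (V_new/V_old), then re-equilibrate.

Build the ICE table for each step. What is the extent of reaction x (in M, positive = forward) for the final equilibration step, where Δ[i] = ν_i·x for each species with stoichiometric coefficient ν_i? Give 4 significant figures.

Q₀ = 6.7660e-04 vs Keq = 3.7090e-06 ⇒ Q>K, reverse
Step 1:
                  D         A         L
  I           3.314     1.006   0.04707
  C         0.02171  -0.04342  -0.04342
  E           3.336    0.9626  0.003654
  solve Keq expr → x = -0.02171; check Q = 3.7090e-06
Then change container volume by factor 1.25 (V_new/V_old).
Step 2:
                  D         A         L
  I           2.669    0.7701  0.002923
  C       -5.7779e-04  0.001156  0.001156
  E           2.668    0.7712  0.004079
  solve Keq expr → x = 5.7779e-04; check Q = 3.7090e-06

x = 5.7779e-04 M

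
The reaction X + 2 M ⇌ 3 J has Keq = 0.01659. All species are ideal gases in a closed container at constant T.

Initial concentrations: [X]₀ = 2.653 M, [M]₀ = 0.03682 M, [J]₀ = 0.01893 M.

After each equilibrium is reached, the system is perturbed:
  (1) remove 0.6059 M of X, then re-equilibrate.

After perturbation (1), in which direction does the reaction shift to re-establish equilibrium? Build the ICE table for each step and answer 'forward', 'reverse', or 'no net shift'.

Q₀ = 0.001886 vs Keq = 0.01659 ⇒ Q<K, forward
Step 1:
                   X          M          J
  init         2.653    0.03682    0.01893
  Δ        -0.004493  -0.008986    0.01348
  eq           2.649    0.02783    0.03241
  solve Keq expr → x = 0.004493; check Q = 0.01659
Then remove 0.6059 M of X.
Step 2:
                   X          M          J
  init         2.043    0.02783    0.03241
  Δ       6.0840e-04   0.001217  -0.001825
  eq           2.043    0.02905    0.03058
  solve Keq expr → x = -6.0840e-04; check Q = 0.01659

Direction: reverse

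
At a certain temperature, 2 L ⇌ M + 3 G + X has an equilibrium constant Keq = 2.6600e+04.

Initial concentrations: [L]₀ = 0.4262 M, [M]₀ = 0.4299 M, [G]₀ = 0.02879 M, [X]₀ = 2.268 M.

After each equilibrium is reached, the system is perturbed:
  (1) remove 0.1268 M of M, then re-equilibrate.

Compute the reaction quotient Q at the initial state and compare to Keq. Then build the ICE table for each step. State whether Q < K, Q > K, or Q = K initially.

Q₀ = 1.2809e-04; Q < K (proceeds forward)

Q₀ = 1.2809e-04 vs Keq = 2.6600e+04 ⇒ Q<K, forward
Step 1:
                  L         M         G         X
  Initial    0.4262    0.4299   0.02879     2.268
  Change     -0.422     0.211    0.6331     0.211
  Equil    0.004161    0.6409    0.6618     2.479
  solve Keq expr → x = 0.211; check Q = 2.6600e+04
Then remove 0.1268 M of M.
Step 2:
                  L         M         G         X
  Initial  0.004161    0.5141    0.6618     2.479
  Change  -4.2795e-04 2.1397e-04 6.4192e-04 2.1397e-04
  Equil    0.003733    0.5143    0.6625     2.479
  solve Keq expr → x = 2.1397e-04; check Q = 2.6600e+04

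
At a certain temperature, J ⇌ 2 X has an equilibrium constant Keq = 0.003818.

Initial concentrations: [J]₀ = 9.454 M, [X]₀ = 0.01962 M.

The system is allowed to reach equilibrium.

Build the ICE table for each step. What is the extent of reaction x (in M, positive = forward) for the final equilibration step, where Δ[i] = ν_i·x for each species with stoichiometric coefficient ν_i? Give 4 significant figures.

Q₀ = 4.0718e-05 vs Keq = 0.003818 ⇒ Q<K, forward
Step 1:
                    J           X
  init          9.454     0.01962
  Δ          -0.08476      0.1695
  eq            9.369      0.1891
  solve Keq expr → x = 0.08476; check Q = 0.003818

x = 0.08476 M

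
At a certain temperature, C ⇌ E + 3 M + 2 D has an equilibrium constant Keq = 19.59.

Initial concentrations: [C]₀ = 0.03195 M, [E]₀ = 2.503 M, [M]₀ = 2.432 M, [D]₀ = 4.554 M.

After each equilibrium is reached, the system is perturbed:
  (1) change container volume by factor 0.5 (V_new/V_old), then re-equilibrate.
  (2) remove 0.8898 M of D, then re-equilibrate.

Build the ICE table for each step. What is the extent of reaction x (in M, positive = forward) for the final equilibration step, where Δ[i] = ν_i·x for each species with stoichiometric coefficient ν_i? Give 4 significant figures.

Q₀ = 2.3370e+04 vs Keq = 19.59 ⇒ Q>K, reverse
Step 1:
                    C           E           M           D
  Initial     0.03195       2.503       2.432       4.554
  Change       0.5485     -0.5485      -1.645      -1.097
  Equil        0.5804       1.955      0.7866       3.457
  solve Keq expr → x = -0.5485; check Q = 19.59
Then change container volume by factor 0.5 (V_new/V_old).
Step 2:
                    C           E           M           D
  Initial       1.161       3.909       1.573       6.914
  Change        0.327      -0.327     -0.9811     -0.6541
  Equil         1.488       3.582      0.5922        6.26
  solve Keq expr → x = -0.327; check Q = 19.59
Then remove 0.8898 M of D.
Step 3:
                    C           E           M           D
  Initial       1.488       3.582      0.5922        5.37
  Change     -0.01891     0.01891     0.05674     0.03783
  Equil         1.469       3.601      0.6489       5.408
  solve Keq expr → x = 0.01891; check Q = 19.59

x = 0.01891 M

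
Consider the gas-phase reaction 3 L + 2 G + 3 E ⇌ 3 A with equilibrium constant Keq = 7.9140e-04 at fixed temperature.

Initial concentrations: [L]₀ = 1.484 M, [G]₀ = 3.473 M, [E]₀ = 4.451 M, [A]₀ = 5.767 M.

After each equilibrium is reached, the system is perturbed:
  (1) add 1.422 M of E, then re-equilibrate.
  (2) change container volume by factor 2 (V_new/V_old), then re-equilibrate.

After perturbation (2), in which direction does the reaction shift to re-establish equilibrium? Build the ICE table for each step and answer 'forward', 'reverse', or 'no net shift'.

Direction: reverse

Q₀ = 0.05518 vs Keq = 7.9140e-04 ⇒ Q>K, reverse
Step 1:
                  L         G         E         A
  init        1.484     3.473     4.451     5.767
  Δ           1.448     0.965     1.448    -1.448
  eq          2.932     4.438     5.899     4.319
  solve Keq expr → x = -0.4825; check Q = 7.9140e-04
Then add 1.422 M of E.
Step 2:
                  L         G         E         A
  init        2.932     4.438     7.321     4.319
  Δ         -0.2623   -0.1749   -0.2623    0.2623
  eq          2.669     4.263     7.058     4.582
  solve Keq expr → x = 0.08744; check Q = 7.9140e-04
Then change container volume by factor 2 (V_new/V_old).
Step 3:
                  L         G         E         A
  init        1.335     2.132     3.529     2.291
  Δ          0.7366    0.4911    0.7366   -0.7366
  eq          2.071     2.623     4.266     1.554
  solve Keq expr → x = -0.2455; check Q = 7.9140e-04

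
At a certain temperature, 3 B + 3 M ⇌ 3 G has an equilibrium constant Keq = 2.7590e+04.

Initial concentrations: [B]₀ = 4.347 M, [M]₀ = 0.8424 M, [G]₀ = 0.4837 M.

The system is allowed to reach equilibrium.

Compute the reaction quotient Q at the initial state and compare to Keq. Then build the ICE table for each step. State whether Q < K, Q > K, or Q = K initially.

Q₀ = 0.002305 vs Keq = 2.7590e+04 ⇒ Q<K, forward
Step 1:
                    B           M           G
  Initial       4.347      0.8424      0.4837
  Change        -0.83       -0.83        0.83
  Equil         3.517     0.01236       1.314
  solve Keq expr → x = 0.2767; check Q = 2.7590e+04

Q₀ = 0.002305; Q < K (proceeds forward)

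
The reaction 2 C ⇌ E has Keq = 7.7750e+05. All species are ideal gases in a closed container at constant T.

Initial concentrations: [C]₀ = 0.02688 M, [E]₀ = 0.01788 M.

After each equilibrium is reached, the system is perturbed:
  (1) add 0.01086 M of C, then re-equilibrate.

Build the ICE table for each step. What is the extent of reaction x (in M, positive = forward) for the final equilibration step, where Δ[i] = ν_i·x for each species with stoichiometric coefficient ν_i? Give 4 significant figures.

x = 0.005422 M

Q₀ = 24.75 vs Keq = 7.7750e+05 ⇒ Q<K, forward
Step 1:
                   C          E
  I          0.02688    0.01788
  C         -0.02668    0.01334
  E       2.0038e-04    0.03122
  solve Keq expr → x = 0.01334; check Q = 7.7750e+05
Then add 0.01086 M of C.
Step 2:
                   C          E
  I          0.01106    0.03122
  C         -0.01084   0.005422
  E       2.1709e-04    0.03664
  solve Keq expr → x = 0.005422; check Q = 7.7750e+05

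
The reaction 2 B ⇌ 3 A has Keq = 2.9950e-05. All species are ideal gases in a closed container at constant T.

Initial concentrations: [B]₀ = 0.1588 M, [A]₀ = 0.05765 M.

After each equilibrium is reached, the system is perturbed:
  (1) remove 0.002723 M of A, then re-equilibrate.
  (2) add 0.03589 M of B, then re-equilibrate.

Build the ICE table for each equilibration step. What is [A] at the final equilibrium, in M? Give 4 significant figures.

[A]_eq = 0.01144 M

Q₀ = 0.007598 vs Keq = 2.9950e-05 ⇒ Q>K, reverse
Step 1:
                    B           A
  init         0.1588     0.05765
  Δ           0.03158    -0.04737
  eq           0.1904     0.01028
  solve Keq expr → x = -0.01579; check Q = 2.9950e-05
Then remove 0.002723 M of A.
Step 2:
                    B           A
  init         0.1904    0.007554
  Δ         -0.001773    0.002659
  eq           0.1886     0.01021
  solve Keq expr → x = 8.8637e-04; check Q = 2.9950e-05
Then add 0.03589 M of B.
Step 3:
                    B           A
  init         0.2245     0.01021
  Δ       -8.1984e-04     0.00123
  eq           0.2237     0.01144
  solve Keq expr → x = 4.0992e-04; check Q = 2.9950e-05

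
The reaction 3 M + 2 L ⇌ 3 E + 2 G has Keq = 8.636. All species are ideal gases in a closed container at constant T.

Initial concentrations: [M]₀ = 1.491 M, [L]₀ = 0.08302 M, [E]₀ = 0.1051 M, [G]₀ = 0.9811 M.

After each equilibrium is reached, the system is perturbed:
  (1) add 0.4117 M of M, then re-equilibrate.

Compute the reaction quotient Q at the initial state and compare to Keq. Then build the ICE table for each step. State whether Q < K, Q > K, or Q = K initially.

Q₀ = 0.04891; Q < K (proceeds forward)

Q₀ = 0.04891 vs Keq = 8.636 ⇒ Q<K, forward
Step 1:
                   M          L          E          G
  Initial      1.491    0.08302     0.1051     0.9811
  Change    -0.09547   -0.06365    0.09547    0.06365
  Equil        1.396    0.01937     0.2006      1.045
  solve Keq expr → x = 0.03182; check Q = 8.636
Then add 0.4117 M of M.
Step 2:
                   M          L          E          G
  Initial      1.807    0.01937     0.2006      1.045
  Change   -0.007917  -0.005278   0.007917   0.005278
  Equil        1.799    0.01409     0.2085       1.05
  solve Keq expr → x = 0.002639; check Q = 8.636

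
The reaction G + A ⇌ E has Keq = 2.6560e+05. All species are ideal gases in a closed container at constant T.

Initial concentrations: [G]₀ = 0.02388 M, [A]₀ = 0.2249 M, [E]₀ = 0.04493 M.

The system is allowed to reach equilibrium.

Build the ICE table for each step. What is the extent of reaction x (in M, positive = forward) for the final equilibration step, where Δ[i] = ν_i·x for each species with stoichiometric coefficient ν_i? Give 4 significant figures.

Q₀ = 8.366 vs Keq = 2.6560e+05 ⇒ Q<K, forward
Step 1:
                  G         A         E
  Initial   0.02388    0.2249   0.04493
  Change   -0.02388  -0.02388   0.02388
  Equil   1.2888e-06     0.201   0.06881
  solve Keq expr → x = 0.02388; check Q = 2.6560e+05

x = 0.02388 M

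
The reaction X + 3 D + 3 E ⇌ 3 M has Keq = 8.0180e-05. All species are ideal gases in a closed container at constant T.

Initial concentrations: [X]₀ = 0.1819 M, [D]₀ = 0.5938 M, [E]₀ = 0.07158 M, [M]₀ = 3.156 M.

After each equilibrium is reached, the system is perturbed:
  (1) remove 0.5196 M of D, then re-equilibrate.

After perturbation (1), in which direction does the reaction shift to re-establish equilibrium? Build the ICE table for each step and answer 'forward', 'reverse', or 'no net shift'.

Q₀ = 2.2505e+06 vs Keq = 8.0180e-05 ⇒ Q>K, reverse
Step 1:
                   X          D          E          M
  init        0.1819     0.5938    0.07158      3.156
  Δ           0.9132       2.74       2.74      -2.74
  eq           1.095      3.333      2.811     0.4165
  solve Keq expr → x = -0.9132; check Q = 8.0180e-05
Then remove 0.5196 M of D.
Step 2:
                   X          D          E          M
  init         1.095      2.814      2.811     0.4165
  Δ          0.01679    0.05036    0.05036   -0.05036
  eq           1.112      2.864      2.861     0.3661
  solve Keq expr → x = -0.01679; check Q = 8.0180e-05

Direction: reverse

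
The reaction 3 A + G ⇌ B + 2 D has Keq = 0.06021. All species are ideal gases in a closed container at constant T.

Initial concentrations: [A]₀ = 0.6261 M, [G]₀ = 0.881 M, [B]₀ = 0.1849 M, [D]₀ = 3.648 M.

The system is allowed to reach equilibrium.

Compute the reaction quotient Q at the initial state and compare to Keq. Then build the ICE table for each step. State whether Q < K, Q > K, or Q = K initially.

Q₀ = 11.38; Q > K (proceeds reverse)

Q₀ = 11.38 vs Keq = 0.06021 ⇒ Q>K, reverse
Step 1:
                  A         G         B         D
  I          0.6261     0.881    0.1849     3.648
  C          0.5277    0.1759   -0.1759   -0.3518
  E           1.154     1.057  0.008997     3.296
  solve Keq expr → x = -0.1759; check Q = 0.06021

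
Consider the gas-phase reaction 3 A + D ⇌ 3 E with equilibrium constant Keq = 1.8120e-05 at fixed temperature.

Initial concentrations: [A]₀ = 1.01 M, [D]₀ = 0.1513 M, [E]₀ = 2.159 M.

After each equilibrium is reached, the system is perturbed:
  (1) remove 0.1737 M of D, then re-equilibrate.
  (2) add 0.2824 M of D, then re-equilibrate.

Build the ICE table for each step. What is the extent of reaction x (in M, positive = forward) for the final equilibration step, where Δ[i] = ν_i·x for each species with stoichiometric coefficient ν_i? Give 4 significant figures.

x = 0.002843 M

Q₀ = 64.56 vs Keq = 1.8120e-05 ⇒ Q>K, reverse
Step 1:
                    A           D           E
  Initial        1.01      0.1513       2.159
  Change        2.082      0.6941      -2.082
  Equil         3.092      0.8454      0.0768
  solve Keq expr → x = -0.6941; check Q = 1.8120e-05
Then remove 0.1737 M of D.
Step 2:
                    A           D           E
  Initial       3.092      0.6717      0.0768
  Change     0.005477    0.001826   -0.005477
  Equil         3.098      0.6735     0.07132
  solve Keq expr → x = -0.001826; check Q = 1.8120e-05
Then add 0.2824 M of D.
Step 3:
                    A           D           E
  Initial       3.098      0.9559     0.07132
  Change     -0.00853   -0.002843     0.00853
  Equil         3.089      0.9531     0.07985
  solve Keq expr → x = 0.002843; check Q = 1.8120e-05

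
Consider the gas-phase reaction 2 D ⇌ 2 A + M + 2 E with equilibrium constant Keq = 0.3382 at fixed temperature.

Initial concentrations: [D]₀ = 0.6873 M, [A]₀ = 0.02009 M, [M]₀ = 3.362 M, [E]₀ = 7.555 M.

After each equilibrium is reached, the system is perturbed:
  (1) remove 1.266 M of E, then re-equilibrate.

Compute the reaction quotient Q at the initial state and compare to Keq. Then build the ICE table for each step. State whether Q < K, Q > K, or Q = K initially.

Q₀ = 0.164 vs Keq = 0.3382 ⇒ Q<K, forward
Step 1:
                  D         A         M         E
  Initial    0.6873   0.02009     3.362     7.555
  Change  -0.008363  0.008363  0.004182  0.008363
  Equil      0.6789   0.02845     3.366     7.563
  solve Keq expr → x = 0.004182; check Q = 0.3382
Then remove 1.266 M of E.
Step 2:
                  D         A         M         E
  Initial    0.6789   0.02845     3.366     6.297
  Change  -0.005405  0.005405  0.002703  0.005405
  Equil      0.6735   0.03386     3.369     6.303
  solve Keq expr → x = 0.002703; check Q = 0.3382

Q₀ = 0.164; Q < K (proceeds forward)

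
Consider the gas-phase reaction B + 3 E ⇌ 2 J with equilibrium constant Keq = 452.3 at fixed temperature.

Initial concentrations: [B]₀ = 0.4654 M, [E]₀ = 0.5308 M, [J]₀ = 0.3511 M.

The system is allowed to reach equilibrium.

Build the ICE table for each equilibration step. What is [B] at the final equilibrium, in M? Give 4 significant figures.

[B]_eq = 0.3337 M

Q₀ = 1.771 vs Keq = 452.3 ⇒ Q<K, forward
Step 1:
                  B         E         J
  Initial    0.4654    0.5308    0.3511
  Change    -0.1317   -0.3951    0.2634
  Equil      0.3337    0.1357    0.6145
  solve Keq expr → x = 0.1317; check Q = 452.3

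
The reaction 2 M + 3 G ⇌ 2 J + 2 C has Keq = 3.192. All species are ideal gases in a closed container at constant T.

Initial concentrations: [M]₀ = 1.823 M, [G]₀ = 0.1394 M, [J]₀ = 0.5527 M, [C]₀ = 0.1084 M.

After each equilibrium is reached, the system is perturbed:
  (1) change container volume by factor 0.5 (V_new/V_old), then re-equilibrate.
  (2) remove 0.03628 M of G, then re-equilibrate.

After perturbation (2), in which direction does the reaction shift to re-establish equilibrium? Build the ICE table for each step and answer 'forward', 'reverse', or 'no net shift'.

Direction: reverse

Q₀ = 0.3987 vs Keq = 3.192 ⇒ Q<K, forward
Step 1:
                  M         G         J         C
  init        1.823    0.1394    0.5527    0.1084
  Δ        -0.03416  -0.05124   0.03416   0.03416
  eq          1.789   0.08816    0.5869    0.1426
  solve Keq expr → x = 0.01708; check Q = 3.192
Then change container volume by factor 0.5 (V_new/V_old).
Step 2:
                  M         G         J         C
  init        3.578    0.1763     1.174    0.2851
  Δ        -0.01881  -0.02821   0.01881   0.01881
  eq          3.559    0.1481     1.193    0.3039
  solve Keq expr → x = 0.009404; check Q = 3.192
Then remove 0.03628 M of G.
Step 3:
                  M         G         J         C
  init        3.559    0.1118     1.193    0.3039
  Δ         0.01876   0.02814  -0.01876  -0.01876
  eq          3.578      0.14     1.174    0.2852
  solve Keq expr → x = -0.009379; check Q = 3.192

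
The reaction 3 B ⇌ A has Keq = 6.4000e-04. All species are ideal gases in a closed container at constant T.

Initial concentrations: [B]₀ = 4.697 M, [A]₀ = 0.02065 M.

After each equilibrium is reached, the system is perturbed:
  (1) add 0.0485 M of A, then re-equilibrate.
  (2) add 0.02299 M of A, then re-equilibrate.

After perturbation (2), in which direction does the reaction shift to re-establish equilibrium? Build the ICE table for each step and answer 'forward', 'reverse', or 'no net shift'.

Q₀ = 1.9928e-04 vs Keq = 6.4000e-04 ⇒ Q<K, forward
Step 1:
                   B          A
  init         4.697    0.02065
  Δ          -0.1219    0.04064
  eq           4.575    0.06129
  solve Keq expr → x = 0.04064; check Q = 6.4000e-04
Then add 0.0485 M of A.
Step 2:
                   B          A
  init         4.575     0.1098
  Δ           0.1294   -0.04315
  eq           4.705    0.06664
  solve Keq expr → x = -0.04315; check Q = 6.4000e-04
Then add 0.02299 M of A.
Step 3:
                   B          A
  init         4.705    0.08963
  Δ          0.06108   -0.02036
  eq           4.766    0.06927
  solve Keq expr → x = -0.02036; check Q = 6.4000e-04

Direction: reverse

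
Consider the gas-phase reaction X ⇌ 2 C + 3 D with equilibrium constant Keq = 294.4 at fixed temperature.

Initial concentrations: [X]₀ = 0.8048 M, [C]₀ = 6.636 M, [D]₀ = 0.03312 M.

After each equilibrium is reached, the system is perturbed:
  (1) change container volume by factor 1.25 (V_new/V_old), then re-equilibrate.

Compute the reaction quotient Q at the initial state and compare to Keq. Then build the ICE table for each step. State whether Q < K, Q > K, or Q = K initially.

Q₀ = 0.001988; Q < K (proceeds forward)

Q₀ = 0.001988 vs Keq = 294.4 ⇒ Q<K, forward
Step 1:
                   X          C          D
  Initial     0.8048      6.636    0.03312
  Change     -0.4136     0.8272      1.241
  Equil       0.3912      7.463      1.274
  solve Keq expr → x = 0.4136; check Q = 294.4
Then change container volume by factor 1.25 (V_new/V_old).
Step 2:
                   X          C          D
  Initial     0.3129      5.971      1.019
  Change    -0.07256     0.1451     0.2177
  Equil       0.2404      6.116      1.237
  solve Keq expr → x = 0.07256; check Q = 294.4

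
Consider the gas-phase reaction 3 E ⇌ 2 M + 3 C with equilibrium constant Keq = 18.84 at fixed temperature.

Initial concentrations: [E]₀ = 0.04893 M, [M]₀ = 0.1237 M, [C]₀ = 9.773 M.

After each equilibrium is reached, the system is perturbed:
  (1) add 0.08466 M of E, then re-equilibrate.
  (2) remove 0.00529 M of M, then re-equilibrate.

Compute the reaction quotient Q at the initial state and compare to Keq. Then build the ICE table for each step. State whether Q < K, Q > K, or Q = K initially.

Q₀ = 1.2193e+05; Q > K (proceeds reverse)

Q₀ = 1.2193e+05 vs Keq = 18.84 ⇒ Q>K, reverse
Step 1:
                   E          M          C
  I          0.04893     0.1237      9.773
  C           0.1641    -0.1094    -0.1641
  E            0.213    0.01432      9.609
  solve Keq expr → x = -0.05469; check Q = 18.84
Then add 0.08466 M of E.
Step 2:
                   E          M          C
  I           0.2977    0.01432      9.609
  C         -0.01185     0.0079    0.01185
  E           0.2858    0.02222      9.621
  solve Keq expr → x = 0.00395; check Q = 18.84
Then remove 0.00529 M of M.
Step 3:
                   E          M          C
  I           0.2858    0.01693      9.621
  C        -0.006731   0.004487   0.006731
  E           0.2791    0.02142      9.628
  solve Keq expr → x = 0.002244; check Q = 18.84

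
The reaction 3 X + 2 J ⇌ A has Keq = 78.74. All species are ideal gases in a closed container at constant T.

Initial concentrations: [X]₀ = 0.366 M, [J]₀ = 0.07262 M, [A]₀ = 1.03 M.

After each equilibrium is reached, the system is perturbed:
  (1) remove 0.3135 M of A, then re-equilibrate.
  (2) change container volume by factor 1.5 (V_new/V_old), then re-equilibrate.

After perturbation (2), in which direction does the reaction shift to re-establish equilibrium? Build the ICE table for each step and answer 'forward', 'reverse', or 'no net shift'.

Direction: reverse

Q₀ = 3984 vs Keq = 78.74 ⇒ Q>K, reverse
Step 1:
                  X         J         A
  Initial     0.366   0.07262      1.03
  Change     0.2402    0.1601  -0.08006
  Equil      0.6062    0.2327    0.9499
  solve Keq expr → x = -0.08006; check Q = 78.74
Then remove 0.3135 M of A.
Step 2:
                  X         J         A
  Initial    0.6062    0.2327    0.6364
  Change   -0.03439  -0.02293   0.01146
  Equil      0.5718    0.2098    0.6479
  solve Keq expr → x = 0.01146; check Q = 78.74
Then change container volume by factor 1.5 (V_new/V_old).
Step 3:
                  X         J         A
  Initial    0.3812    0.1399    0.4319
  Change     0.1047    0.0698   -0.0349
  Equil      0.4859    0.2097     0.397
  solve Keq expr → x = -0.0349; check Q = 78.74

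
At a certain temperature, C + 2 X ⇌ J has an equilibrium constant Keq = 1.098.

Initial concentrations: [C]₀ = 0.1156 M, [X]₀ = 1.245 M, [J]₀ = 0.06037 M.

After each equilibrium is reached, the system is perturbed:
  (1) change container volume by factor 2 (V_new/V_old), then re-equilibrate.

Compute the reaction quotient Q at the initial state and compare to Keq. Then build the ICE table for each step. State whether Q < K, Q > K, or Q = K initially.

Q₀ = 0.3369 vs Keq = 1.098 ⇒ Q<K, forward
Step 1:
                   C          X          J
  Initial     0.1156      1.245    0.06037
  Change    -0.04431   -0.08861    0.04431
  Equil      0.07129      1.156     0.1047
  solve Keq expr → x = 0.04431; check Q = 1.098
Then change container volume by factor 2 (V_new/V_old).
Step 2:
                   C          X          J
  Initial    0.03565     0.5782    0.05234
  Change     0.02566    0.05132   -0.02566
  Equil      0.06131     0.6295    0.02668
  solve Keq expr → x = -0.02566; check Q = 1.098

Q₀ = 0.3369; Q < K (proceeds forward)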